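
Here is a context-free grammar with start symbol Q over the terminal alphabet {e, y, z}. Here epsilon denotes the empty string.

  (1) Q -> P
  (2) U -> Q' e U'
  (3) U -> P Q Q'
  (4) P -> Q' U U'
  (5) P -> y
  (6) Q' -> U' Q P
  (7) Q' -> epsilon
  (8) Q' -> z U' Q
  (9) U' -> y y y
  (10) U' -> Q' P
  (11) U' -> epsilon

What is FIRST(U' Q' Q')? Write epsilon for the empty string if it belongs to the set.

FIRST(Q): from Q->P we get {e, y, z}. So FIRST(Q) = {e, y, z}.
FIRST(U): from U->Q' e U' we get {e, y, z}; from U->P Q Q' we get {e, y, z}. So FIRST(U) = {e, y, z}.
FIRST(P): from P->Q' U U' we get {e, y, z}; from P->y we get {y}. So FIRST(P) = {e, y, z}.
FIRST(Q'): from Q'->U' Q P we get {e, y, z}; from Q'->epsilon we get {epsilon}; from Q'->z U' Q we get {z}. So FIRST(Q') = {epsilon, e, y, z}.
FIRST(U'): from U'->y y y we get {y}; from U'->Q' P we get {e, y, z}; from U'->epsilon we get {epsilon}. So FIRST(U') = {epsilon, e, y, z}.
FIRST(U' Q' Q'): take FIRST of each symbol in turn, carrying on past any symbol whose FIRST contains epsilon; result {epsilon, e, y, z}.

{epsilon, e, y, z}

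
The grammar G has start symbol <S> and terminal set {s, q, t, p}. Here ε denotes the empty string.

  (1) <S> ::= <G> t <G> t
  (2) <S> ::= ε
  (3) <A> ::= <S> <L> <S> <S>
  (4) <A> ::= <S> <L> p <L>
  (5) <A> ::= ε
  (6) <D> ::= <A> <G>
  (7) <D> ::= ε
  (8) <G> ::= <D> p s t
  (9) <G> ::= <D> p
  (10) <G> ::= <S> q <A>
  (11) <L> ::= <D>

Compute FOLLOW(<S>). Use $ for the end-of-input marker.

FIRST(<S>) = {ε, p, q}  (via <G> t <G> t)
FIRST(<A>) = {ε, p, q}  (via <S> <L> <S> <S>, <S> <L> p <L>)
FIRST(<D>) = {ε, p, q}  (via <A> <G>)
FIRST(<G>) = {p, q}  (via <D> p s t, <D> p, <S> q <A>)
FIRST(<L>) = {ε, p, q}  (via <D>)
FOLLOW(<S>) includes $ since <S> is the start symbol.
FOLLOW(<S>): in <A>::=<S> <L> <S> <S> (occurrence 1), <S> is followed by <L> <S> <S> with FIRST {ε, p, q}; in <A>::=<S> <L> <S> <S> (occurrence 1), the suffix after <S> is nullable, so FOLLOW(<S>) ⊇ FOLLOW(<A>) = {p, q, t}; in <A>::=<S> <L> <S> <S> (occurrence 2), <S> is followed by <S> with FIRST {ε, p, q}; in <A>::=<S> <L> <S> <S> (occurrence 2), the suffix after <S> is nullable, so FOLLOW(<S>) ⊇ FOLLOW(<A>) = {p, q, t}; in <A>::=<S> <L> <S> <S> (occurrence 3), the suffix after <S> is empty, so FOLLOW(<S>) ⊇ FOLLOW(<A>) = {p, q, t}; in <A>::=<S> <L> p <L>, <S> is followed by <L> p <L> with FIRST {p, q}; in <G>::=<S> q <A>, <S> is followed by q <A> with FIRST {q}. Thus FOLLOW(<S>) = {$, p, q, t}.
FOLLOW(<A>): in <D>::=<A> <G>, <A> is followed by <G> with FIRST {p, q}; in <G>::=<S> q <A>, the suffix after <A> is empty, so FOLLOW(<A>) ⊇ FOLLOW(<G>) = {p, q, t}. Thus FOLLOW(<A>) = {p, q, t}.
FOLLOW(<L>): in <A>::=<S> <L> <S> <S>, <L> is followed by <S> <S> with FIRST {ε, p, q}; in <A>::=<S> <L> <S> <S>, the suffix after <L> is nullable, so FOLLOW(<L>) ⊇ FOLLOW(<A>) = {p, q, t}; in <A>::=<S> <L> p <L> (occurrence 1), <L> is followed by p <L> with FIRST {p}; in <A>::=<S> <L> p <L> (occurrence 2), the suffix after <L> is empty, so FOLLOW(<L>) ⊇ FOLLOW(<A>) = {p, q, t}. Thus FOLLOW(<L>) = {p, q, t}.
FOLLOW(<D>): in <G>::=<D> p s t, <D> is followed by p s t with FIRST {p}; in <G>::=<D> p, <D> is followed by p with FIRST {p}; in <L>::=<D>, the suffix after <D> is empty, so FOLLOW(<D>) ⊇ FOLLOW(<L>) = {p, q, t}. Thus FOLLOW(<D>) = {p, q, t}.
FOLLOW(<G>): in <S>::=<G> t <G> t (occurrence 1), <G> is followed by t <G> t with FIRST {t}; in <S>::=<G> t <G> t (occurrence 2), <G> is followed by t with FIRST {t}; in <D>::=<A> <G>, the suffix after <G> is empty, so FOLLOW(<G>) ⊇ FOLLOW(<D>) = {p, q, t}. Thus FOLLOW(<G>) = {p, q, t}.

{$, p, q, t}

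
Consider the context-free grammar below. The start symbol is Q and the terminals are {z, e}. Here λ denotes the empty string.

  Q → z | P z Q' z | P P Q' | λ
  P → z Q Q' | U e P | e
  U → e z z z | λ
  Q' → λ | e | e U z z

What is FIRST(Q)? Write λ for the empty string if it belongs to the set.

FIRST(U) = {λ, e}
FIRST(Q') = {λ, e}
FIRST(P) = {e, z}  (via U e P)
FIRST(Q) = {λ, e, z}  (via P z Q' z, P P Q')

{λ, e, z}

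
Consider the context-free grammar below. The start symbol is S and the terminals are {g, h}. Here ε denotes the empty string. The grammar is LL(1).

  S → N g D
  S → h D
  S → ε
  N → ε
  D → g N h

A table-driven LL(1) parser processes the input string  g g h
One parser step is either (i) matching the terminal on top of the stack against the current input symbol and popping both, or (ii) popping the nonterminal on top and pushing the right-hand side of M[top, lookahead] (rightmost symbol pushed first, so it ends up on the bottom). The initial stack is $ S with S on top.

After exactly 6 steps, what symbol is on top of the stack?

h

     Stack    Input    Action
  1  $ S      g g h $  expand S → N g D
  2  $ D g N  g g h $  expand N → ε
  3  $ D g    g g h $  match g
  4  $ D      g h $    expand D → g N h
  5  $ h N g  g h $    match g
  6  $ h N    h $      expand N → ε
Stack after step 6: $ h (top = h).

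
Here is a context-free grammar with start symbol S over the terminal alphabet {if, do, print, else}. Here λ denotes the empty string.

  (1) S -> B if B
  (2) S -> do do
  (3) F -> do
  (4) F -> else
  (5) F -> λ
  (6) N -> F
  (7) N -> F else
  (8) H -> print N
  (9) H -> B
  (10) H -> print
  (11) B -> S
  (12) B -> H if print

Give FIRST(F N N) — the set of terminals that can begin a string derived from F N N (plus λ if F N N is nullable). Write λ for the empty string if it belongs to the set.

FIRST(F): from F->do we get {do}; from F->else we get {else}; from F->λ we get {λ}. So FIRST(F) = {λ, do, else}.
FIRST(N): from N->F we get {λ, do, else}; from N->F else we get {do, else}. So FIRST(N) = {λ, do, else}.
FIRST(S): from S->B if B we get {do, print}; from S->do do we get {do}. So FIRST(S) = {do, print}.
FIRST(H): from H->print N we get {print}; from H->B we get {do, print}; from H->print we get {print}. So FIRST(H) = {do, print}.
FIRST(B): from B->S we get {do, print}; from B->H if print we get {do, print}. So FIRST(B) = {do, print}.
FIRST(F N N): take FIRST of each symbol in turn, carrying on past any symbol whose FIRST contains λ; result {λ, do, else}.

{λ, do, else}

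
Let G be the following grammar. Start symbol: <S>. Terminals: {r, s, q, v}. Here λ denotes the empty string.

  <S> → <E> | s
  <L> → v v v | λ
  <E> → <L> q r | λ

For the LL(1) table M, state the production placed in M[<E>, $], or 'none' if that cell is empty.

FIRST(<L>): from <L>→v v v we get {v}; from <L>→λ we get {λ}. So FIRST(<L>) = {λ, v}.
FIRST(<E>): from <E>→<L> q r we get {q, v}; from <E>→λ we get {λ}. So FIRST(<E>) = {λ, q, v}.
FIRST(<S>): from <S>→<E> we get {λ, q, v}; from <S>→s we get {s}. So FIRST(<S>) = {λ, q, s, v}.
FOLLOW(<S>) includes $ since <S> is the start symbol.
FOLLOW(<S>): <S> appears on no right-hand side. Thus FOLLOW(<S>) = {$}.
FOLLOW(<E>): in <S>→<E>, the suffix after <E> is empty, so FOLLOW(<E>) ⊇ FOLLOW(<S>) = {$}. Thus FOLLOW(<E>) = {$}.
For <E> → <L> q r: FIRST(<L> q r) = {q, v}, so it goes in M[<E>, t] for t ∈ {q, v}.
For <E> → λ: FIRST(λ) = {λ}, so it goes in M[<E>, t] for t ∈ {}; since λ ∈ FIRST, also for every t ∈ FOLLOW(<E>) = {$}.

<E> → λ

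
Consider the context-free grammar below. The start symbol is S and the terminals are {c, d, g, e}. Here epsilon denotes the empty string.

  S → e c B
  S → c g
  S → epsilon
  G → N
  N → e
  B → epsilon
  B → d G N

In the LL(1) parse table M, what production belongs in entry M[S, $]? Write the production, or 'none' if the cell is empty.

S → epsilon

FIRST(S): from S→e c B we get {e}; from S→c g we get {c}; from S→epsilon we get {epsilon}. So FIRST(S) = {epsilon, c, e}.
FIRST(N): from N→e we get {e}. So FIRST(N) = {e}.
FIRST(B): from B→epsilon we get {epsilon}; from B→d G N we get {d}. So FIRST(B) = {epsilon, d}.
FIRST(G): from G→N we get {e}. So FIRST(G) = {e}.
FOLLOW(S) includes $ since S is the start symbol.
FOLLOW(S): S appears on no right-hand side. Thus FOLLOW(S) = {$}.
For S → e c B: FIRST(e c B) = {e}, so it goes in M[S, t] for t ∈ {e}.
For S → c g: FIRST(c g) = {c}, so it goes in M[S, t] for t ∈ {c}.
For S → epsilon: FIRST(epsilon) = {epsilon}, so it goes in M[S, t] for t ∈ {}; since epsilon ∈ FIRST, also for every t ∈ FOLLOW(S) = {$}.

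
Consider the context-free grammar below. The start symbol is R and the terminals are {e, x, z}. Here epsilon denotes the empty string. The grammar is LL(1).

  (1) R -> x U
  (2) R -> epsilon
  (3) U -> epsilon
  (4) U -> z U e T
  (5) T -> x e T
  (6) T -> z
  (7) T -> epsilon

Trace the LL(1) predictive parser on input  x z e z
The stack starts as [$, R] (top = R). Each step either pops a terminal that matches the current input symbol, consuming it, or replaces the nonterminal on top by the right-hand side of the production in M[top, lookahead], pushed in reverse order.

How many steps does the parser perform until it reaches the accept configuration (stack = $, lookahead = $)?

     Stack      Input      Action
  1  $ R        x z e z $  expand R -> x U
  2  $ U x      x z e z $  match x
  3  $ U        z e z $    expand U -> z U e T
  4  $ T e U z  z e z $    match z
  5  $ T e U    e z $      expand U -> epsilon
  6  $ T e      e z $      match e
  7  $ T        z $        expand T -> z
  8  $ z        z $        match z
Accept reached after 8 steps.

8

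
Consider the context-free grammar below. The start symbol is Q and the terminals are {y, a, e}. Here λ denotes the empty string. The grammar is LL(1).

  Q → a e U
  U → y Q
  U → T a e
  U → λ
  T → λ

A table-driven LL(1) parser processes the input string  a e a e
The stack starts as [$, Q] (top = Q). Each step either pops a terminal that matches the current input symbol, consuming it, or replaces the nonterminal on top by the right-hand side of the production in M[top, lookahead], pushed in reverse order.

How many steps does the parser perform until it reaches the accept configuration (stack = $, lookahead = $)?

7

     Stack    Input      Action
  1  $ Q      a e a e $  expand Q → a e U
  2  $ U e a  a e a e $  match a
  3  $ U e    e a e $    match e
  4  $ U      a e $      expand U → T a e
  5  $ e a T  a e $      expand T → λ
  6  $ e a    a e $      match a
  7  $ e      e $        match e
Accept reached after 7 steps.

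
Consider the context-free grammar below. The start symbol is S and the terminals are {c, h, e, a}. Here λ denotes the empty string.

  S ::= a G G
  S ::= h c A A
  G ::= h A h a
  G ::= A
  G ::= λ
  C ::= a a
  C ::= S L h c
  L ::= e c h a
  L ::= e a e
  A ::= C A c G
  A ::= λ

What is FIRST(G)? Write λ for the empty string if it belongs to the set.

FIRST(S): from S::=a G G we get {a}; from S::=h c A A we get {h}. So FIRST(S) = {a, h}.
FIRST(L): from L::=e c h a we get {e}; from L::=e a e we get {e}. So FIRST(L) = {e}.
FIRST(C): from C::=a a we get {a}; from C::=S L h c we get {a, h}. So FIRST(C) = {a, h}.
FIRST(A): from A::=C A c G we get {a, h}; from A::=λ we get {λ}. So FIRST(A) = {λ, a, h}.
FIRST(G): from G::=h A h a we get {h}; from G::=A we get {λ, a, h}; from G::=λ we get {λ}. So FIRST(G) = {λ, a, h}.

{λ, a, h}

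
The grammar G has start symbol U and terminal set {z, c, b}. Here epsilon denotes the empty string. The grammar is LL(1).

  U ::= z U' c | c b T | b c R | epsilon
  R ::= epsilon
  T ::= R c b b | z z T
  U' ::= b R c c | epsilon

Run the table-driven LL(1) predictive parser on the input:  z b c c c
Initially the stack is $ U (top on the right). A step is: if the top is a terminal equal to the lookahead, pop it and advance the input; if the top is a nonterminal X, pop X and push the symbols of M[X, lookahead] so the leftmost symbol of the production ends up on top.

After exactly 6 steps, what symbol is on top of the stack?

c

step 1: stack=$ U  input=z b c c c $  — expand U ::= z U' c
step 2: stack=$ c U' z  input=z b c c c $  — match z
step 3: stack=$ c U'  input=b c c c $  — expand U' ::= b R c c
step 4: stack=$ c c c R b  input=b c c c $  — match b
step 5: stack=$ c c c R  input=c c c $  — expand R ::= epsilon
step 6: stack=$ c c c  input=c c c $  — match c
Stack after step 6: $ c c (top = c).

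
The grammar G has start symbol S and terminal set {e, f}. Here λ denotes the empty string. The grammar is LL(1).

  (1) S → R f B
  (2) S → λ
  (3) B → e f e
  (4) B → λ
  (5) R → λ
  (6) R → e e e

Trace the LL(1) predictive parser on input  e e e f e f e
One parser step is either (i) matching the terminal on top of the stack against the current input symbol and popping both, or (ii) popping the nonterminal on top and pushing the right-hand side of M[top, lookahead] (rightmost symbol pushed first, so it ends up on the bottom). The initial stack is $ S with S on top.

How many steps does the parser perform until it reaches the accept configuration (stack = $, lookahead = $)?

      Stack        Input            Action
   1  $ S          e e e f e f e $  expand S → R f B
   2  $ B f R      e e e f e f e $  expand R → e e e
   3  $ B f e e e  e e e f e f e $  match e
   4  $ B f e e    e e f e f e $    match e
   5  $ B f e      e f e f e $      match e
   6  $ B f        f e f e $        match f
   7  $ B          e f e $          expand B → e f e
   8  $ e f e      e f e $          match e
   9  $ e f        f e $            match f
  10  $ e          e $              match e
Accept reached after 10 steps.

10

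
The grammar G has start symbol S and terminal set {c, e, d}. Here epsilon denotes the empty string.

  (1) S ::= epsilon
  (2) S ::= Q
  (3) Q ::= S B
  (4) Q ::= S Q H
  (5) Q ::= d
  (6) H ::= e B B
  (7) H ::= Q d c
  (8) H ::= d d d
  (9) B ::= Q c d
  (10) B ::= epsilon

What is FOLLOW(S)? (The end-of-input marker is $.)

FIRST(S): from S::=epsilon we get {epsilon}; from S::=Q we get {epsilon, c, d, e}. So FIRST(S) = {epsilon, c, d, e}.
FIRST(Q): from Q::=S B we get {epsilon, c, d, e}; from Q::=S Q H we get {c, d, e}; from Q::=d we get {d}. So FIRST(Q) = {epsilon, c, d, e}.
FIRST(H): from H::=e B B we get {e}; from H::=Q d c we get {c, d, e}; from H::=d d d we get {d}. So FIRST(H) = {c, d, e}.
FIRST(B): from B::=Q c d we get {c, d, e}; from B::=epsilon we get {epsilon}. So FIRST(B) = {epsilon, c, d, e}.
FOLLOW(S) includes $ since S is the start symbol.
FOLLOW(S): in Q::=S B, S is followed by B with FIRST {epsilon, c, d, e}; in Q::=S B, the suffix after S is nullable, so FOLLOW(S) ⊇ FOLLOW(Q) = {$, c, d, e}; in Q::=S Q H, S is followed by Q H with FIRST {c, d, e}. Thus FOLLOW(S) = {$, c, d, e}.
FOLLOW(Q): in S::=Q, the suffix after Q is empty, so FOLLOW(Q) ⊇ FOLLOW(S) = {$, c, d, e}; in Q::=S Q H, Q is followed by H with FIRST {c, d, e}; in H::=Q d c, Q is followed by d c with FIRST {d}; in B::=Q c d, Q is followed by c d with FIRST {c}. Thus FOLLOW(Q) = {$, c, d, e}.
FOLLOW(H): in Q::=S Q H, the suffix after H is empty, so FOLLOW(H) ⊇ FOLLOW(Q) = {$, c, d, e}. Thus FOLLOW(H) = {$, c, d, e}.
FOLLOW(B): in Q::=S B, the suffix after B is empty, so FOLLOW(B) ⊇ FOLLOW(Q) = {$, c, d, e}; in H::=e B B (occurrence 1), B is followed by B with FIRST {epsilon, c, d, e}; in H::=e B B (occurrence 1), the suffix after B is nullable, so FOLLOW(B) ⊇ FOLLOW(H) = {$, c, d, e}; in H::=e B B (occurrence 2), the suffix after B is empty, so FOLLOW(B) ⊇ FOLLOW(H) = {$, c, d, e}. Thus FOLLOW(B) = {$, c, d, e}.

{$, c, d, e}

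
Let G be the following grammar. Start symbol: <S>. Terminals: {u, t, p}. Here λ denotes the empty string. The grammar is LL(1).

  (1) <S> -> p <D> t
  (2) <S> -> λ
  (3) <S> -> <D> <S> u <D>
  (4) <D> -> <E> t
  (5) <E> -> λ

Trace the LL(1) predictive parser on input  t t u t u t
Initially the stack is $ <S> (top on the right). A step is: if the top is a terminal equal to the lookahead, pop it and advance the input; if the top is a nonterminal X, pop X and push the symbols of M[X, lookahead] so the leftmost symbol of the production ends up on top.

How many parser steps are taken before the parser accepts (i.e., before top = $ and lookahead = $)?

17

step 1: stack=$ <S>  input=t t u t u t $  — expand <S> -> <D> <S> u <D>
step 2: stack=$ <D> u <S> <D>  input=t t u t u t $  — expand <D> -> <E> t
step 3: stack=$ <D> u <S> t <E>  input=t t u t u t $  — expand <E> -> λ
step 4: stack=$ <D> u <S> t  input=t t u t u t $  — match t
step 5: stack=$ <D> u <S>  input=t u t u t $  — expand <S> -> <D> <S> u <D>
step 6: stack=$ <D> u <D> u <S> <D>  input=t u t u t $  — expand <D> -> <E> t
step 7: stack=$ <D> u <D> u <S> t <E>  input=t u t u t $  — expand <E> -> λ
step 8: stack=$ <D> u <D> u <S> t  input=t u t u t $  — match t
step 9: stack=$ <D> u <D> u <S>  input=u t u t $  — expand <S> -> λ
step 10: stack=$ <D> u <D> u  input=u t u t $  — match u
step 11: stack=$ <D> u <D>  input=t u t $  — expand <D> -> <E> t
step 12: stack=$ <D> u t <E>  input=t u t $  — expand <E> -> λ
step 13: stack=$ <D> u t  input=t u t $  — match t
step 14: stack=$ <D> u  input=u t $  — match u
step 15: stack=$ <D>  input=t $  — expand <D> -> <E> t
step 16: stack=$ t <E>  input=t $  — expand <E> -> λ
step 17: stack=$ t  input=t $  — match t
Accept reached after 17 steps.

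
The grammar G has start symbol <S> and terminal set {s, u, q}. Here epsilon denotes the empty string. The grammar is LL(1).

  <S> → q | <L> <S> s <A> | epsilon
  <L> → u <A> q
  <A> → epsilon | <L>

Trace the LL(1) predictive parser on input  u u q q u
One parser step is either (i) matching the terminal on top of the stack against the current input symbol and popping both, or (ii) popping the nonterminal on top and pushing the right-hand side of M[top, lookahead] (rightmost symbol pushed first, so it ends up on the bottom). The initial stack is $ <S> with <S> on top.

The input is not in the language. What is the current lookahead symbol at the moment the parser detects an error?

$

step 1: stack=$ <S>  input=u u q q u $  — expand <S> → <L> <S> s <A>
step 2: stack=$ <A> s <S> <L>  input=u u q q u $  — expand <L> → u <A> q
step 3: stack=$ <A> s <S> q <A> u  input=u u q q u $  — match u
step 4: stack=$ <A> s <S> q <A>  input=u q q u $  — expand <A> → <L>
step 5: stack=$ <A> s <S> q <L>  input=u q q u $  — expand <L> → u <A> q
step 6: stack=$ <A> s <S> q q <A> u  input=u q q u $  — match u
step 7: stack=$ <A> s <S> q q <A>  input=q q u $  — expand <A> → epsilon
step 8: stack=$ <A> s <S> q q  input=q q u $  — match q
step 9: stack=$ <A> s <S> q  input=q u $  — match q
step 10: stack=$ <A> s <S>  input=u $  — expand <S> → <L> <S> s <A>
step 11: stack=$ <A> s <A> s <S> <L>  input=u $  — expand <L> → u <A> q
step 12: stack=$ <A> s <A> s <S> q <A> u  input=u $  — match u
step 13: stack=$ <A> s <A> s <S> q <A>  input=$  — expand <A> → epsilon
step 14: stack=$ <A> s <A> s <S> q  input=$  — error: top is terminal q but lookahead is $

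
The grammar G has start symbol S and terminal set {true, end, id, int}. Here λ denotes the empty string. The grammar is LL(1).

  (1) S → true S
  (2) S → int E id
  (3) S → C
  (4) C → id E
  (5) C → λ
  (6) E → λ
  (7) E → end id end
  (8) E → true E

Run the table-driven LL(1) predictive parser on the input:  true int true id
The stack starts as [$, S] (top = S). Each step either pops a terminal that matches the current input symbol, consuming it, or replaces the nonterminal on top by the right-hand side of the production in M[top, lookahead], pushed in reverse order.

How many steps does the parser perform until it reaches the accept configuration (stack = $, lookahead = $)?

     Stack        Input               Action
  1  $ S          true int true id $  expand S → true S
  2  $ S true     true int true id $  match true
  3  $ S          int true id $       expand S → int E id
  4  $ id E int   int true id $       match int
  5  $ id E       true id $           expand E → true E
  6  $ id E true  true id $           match true
  7  $ id E       id $                expand E → λ
  8  $ id         id $                match id
Accept reached after 8 steps.

8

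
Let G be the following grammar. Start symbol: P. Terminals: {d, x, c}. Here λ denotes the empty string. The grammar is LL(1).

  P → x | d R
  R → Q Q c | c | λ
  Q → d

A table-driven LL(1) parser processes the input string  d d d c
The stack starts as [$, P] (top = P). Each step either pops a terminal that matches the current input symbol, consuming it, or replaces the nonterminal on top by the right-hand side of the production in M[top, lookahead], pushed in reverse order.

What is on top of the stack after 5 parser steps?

     Stack    Input      Action
  1  $ P      d d d c $  expand P → d R
  2  $ R d    d d d c $  match d
  3  $ R      d d c $    expand R → Q Q c
  4  $ c Q Q  d d c $    expand Q → d
  5  $ c Q d  d d c $    match d
Stack after step 5: $ c Q (top = Q).

Q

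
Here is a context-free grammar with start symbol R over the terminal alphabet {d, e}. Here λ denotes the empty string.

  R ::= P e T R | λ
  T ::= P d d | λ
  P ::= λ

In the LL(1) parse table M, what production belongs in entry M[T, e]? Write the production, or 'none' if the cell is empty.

FIRST(P): from P::=λ we get {λ}. So FIRST(P) = {λ}.
FIRST(R): from R::=P e T R we get {e}; from R::=λ we get {λ}. So FIRST(R) = {λ, e}.
FIRST(T): from T::=P d d we get {d}; from T::=λ we get {λ}. So FIRST(T) = {λ, d}.
FOLLOW(R) includes $ since R is the start symbol.
FOLLOW(R): in R::=P e T R, the suffix after R is empty (adds nothing new). Thus FOLLOW(R) = {$}.
FOLLOW(T): in R::=P e T R, T is followed by R with FIRST {λ, e}; in R::=P e T R, the suffix after T is nullable, so FOLLOW(T) ⊇ FOLLOW(R) = {$}. Thus FOLLOW(T) = {$, e}.
For T ::= P d d: FIRST(P d d) = {d}, so it goes in M[T, t] for t ∈ {d}.
For T ::= λ: FIRST(λ) = {λ}, so it goes in M[T, t] for t ∈ {}; since λ ∈ FIRST, also for every t ∈ FOLLOW(T) = {$, e}.

T ::= λ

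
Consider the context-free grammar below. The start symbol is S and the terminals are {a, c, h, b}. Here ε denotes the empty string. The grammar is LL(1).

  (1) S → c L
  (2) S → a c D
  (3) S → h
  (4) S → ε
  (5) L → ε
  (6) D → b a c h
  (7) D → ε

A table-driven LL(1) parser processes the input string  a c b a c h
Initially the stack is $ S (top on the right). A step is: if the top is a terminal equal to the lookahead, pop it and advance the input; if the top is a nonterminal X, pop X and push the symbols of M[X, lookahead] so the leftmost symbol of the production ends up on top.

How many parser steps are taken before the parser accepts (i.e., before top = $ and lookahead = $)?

step 1: stack=$ S  input=a c b a c h $  — expand S → a c D
step 2: stack=$ D c a  input=a c b a c h $  — match a
step 3: stack=$ D c  input=c b a c h $  — match c
step 4: stack=$ D  input=b a c h $  — expand D → b a c h
step 5: stack=$ h c a b  input=b a c h $  — match b
step 6: stack=$ h c a  input=a c h $  — match a
step 7: stack=$ h c  input=c h $  — match c
step 8: stack=$ h  input=h $  — match h
Accept reached after 8 steps.

8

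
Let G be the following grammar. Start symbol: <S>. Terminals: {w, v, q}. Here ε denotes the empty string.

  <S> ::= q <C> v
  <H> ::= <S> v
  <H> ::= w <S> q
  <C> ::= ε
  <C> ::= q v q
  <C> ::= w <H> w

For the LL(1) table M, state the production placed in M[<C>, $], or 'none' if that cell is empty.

FIRST(<S>): from <S>::=q <C> v we get {q}. So FIRST(<S>) = {q}.
FIRST(<C>): from <C>::=ε we get {ε}; from <C>::=q v q we get {q}; from <C>::=w <H> w we get {w}. So FIRST(<C>) = {ε, q, w}.
FIRST(<H>): from <H>::=<S> v we get {q}; from <H>::=w <S> q we get {w}. So FIRST(<H>) = {q, w}.
FOLLOW(<S>) includes $ since <S> is the start symbol.
FOLLOW(<C>): in <S>::=q <C> v, <C> is followed by v with FIRST {v}. Thus FOLLOW(<C>) = {v}.
For <C> ::= ε: FIRST(ε) = {ε}, so it goes in M[<C>, t] for t ∈ {}; since ε ∈ FIRST, also for every t ∈ FOLLOW(<C>) = {v}.
For <C> ::= q v q: FIRST(q v q) = {q}, so it goes in M[<C>, t] for t ∈ {q}.
For <C> ::= w <H> w: FIRST(w <H> w) = {w}, so it goes in M[<C>, t] for t ∈ {w}.
None of these place a production in M[<C>, $].

none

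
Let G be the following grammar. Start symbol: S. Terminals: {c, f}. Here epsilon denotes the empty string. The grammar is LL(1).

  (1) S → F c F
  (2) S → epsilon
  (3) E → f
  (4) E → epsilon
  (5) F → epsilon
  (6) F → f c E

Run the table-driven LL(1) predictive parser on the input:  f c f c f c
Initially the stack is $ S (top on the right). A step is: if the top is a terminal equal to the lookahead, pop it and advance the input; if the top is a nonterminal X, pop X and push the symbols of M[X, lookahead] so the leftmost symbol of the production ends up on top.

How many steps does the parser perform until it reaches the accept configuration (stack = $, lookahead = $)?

step 1: stack=$ S  input=f c f c f c $  — expand S → F c F
step 2: stack=$ F c F  input=f c f c f c $  — expand F → f c E
step 3: stack=$ F c E c f  input=f c f c f c $  — match f
step 4: stack=$ F c E c  input=c f c f c $  — match c
step 5: stack=$ F c E  input=f c f c $  — expand E → f
step 6: stack=$ F c f  input=f c f c $  — match f
step 7: stack=$ F c  input=c f c $  — match c
step 8: stack=$ F  input=f c $  — expand F → f c E
step 9: stack=$ E c f  input=f c $  — match f
step 10: stack=$ E c  input=c $  — match c
step 11: stack=$ E  input=$  — expand E → epsilon
Accept reached after 11 steps.

11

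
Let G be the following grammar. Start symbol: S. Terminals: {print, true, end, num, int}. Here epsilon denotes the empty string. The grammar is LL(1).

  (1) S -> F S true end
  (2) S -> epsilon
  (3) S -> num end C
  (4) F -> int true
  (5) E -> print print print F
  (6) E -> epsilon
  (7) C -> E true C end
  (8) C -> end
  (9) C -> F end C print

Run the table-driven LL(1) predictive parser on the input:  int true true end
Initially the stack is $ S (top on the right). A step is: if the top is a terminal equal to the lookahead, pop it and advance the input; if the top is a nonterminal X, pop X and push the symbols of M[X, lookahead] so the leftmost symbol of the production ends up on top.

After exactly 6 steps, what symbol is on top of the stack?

     Stack                  Input                Action
  1  $ S                    int true true end $  expand S -> F S true end
  2  $ end true S F         int true true end $  expand F -> int true
  3  $ end true S true int  int true true end $  match int
  4  $ end true S true      true true end $      match true
  5  $ end true S           true end $           expand S -> epsilon
  6  $ end true             true end $           match true
Stack after step 6: $ end (top = end).

end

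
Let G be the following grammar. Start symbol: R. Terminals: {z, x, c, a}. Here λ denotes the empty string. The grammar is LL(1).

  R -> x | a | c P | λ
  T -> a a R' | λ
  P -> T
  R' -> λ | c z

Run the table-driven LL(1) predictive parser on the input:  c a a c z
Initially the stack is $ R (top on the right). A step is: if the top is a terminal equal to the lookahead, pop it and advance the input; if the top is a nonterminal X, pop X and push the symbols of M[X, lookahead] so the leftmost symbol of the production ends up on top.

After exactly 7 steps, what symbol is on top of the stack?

step 1: stack=$ R  input=c a a c z $  — expand R -> c P
step 2: stack=$ P c  input=c a a c z $  — match c
step 3: stack=$ P  input=a a c z $  — expand P -> T
step 4: stack=$ T  input=a a c z $  — expand T -> a a R'
step 5: stack=$ R' a a  input=a a c z $  — match a
step 6: stack=$ R' a  input=a c z $  — match a
step 7: stack=$ R'  input=c z $  — expand R' -> c z
Stack after step 7: $ z c (top = c).

c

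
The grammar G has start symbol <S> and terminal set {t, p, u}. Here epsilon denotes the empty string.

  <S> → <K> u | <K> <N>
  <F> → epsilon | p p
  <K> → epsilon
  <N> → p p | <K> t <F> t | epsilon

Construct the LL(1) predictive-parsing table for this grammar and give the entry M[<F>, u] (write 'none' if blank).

none

FIRST(<F>) = {epsilon, p}
FIRST(<K>) = {epsilon}
FIRST(<N>) = {epsilon, p, t}  (via <K> t <F> t)
FIRST(<S>) = {epsilon, p, t, u}  (via <K> u, <K> <N>)
FOLLOW(<S>) includes $ since <S> is the start symbol.
FOLLOW(<F>): in <N>→<K> t <F> t, <F> is followed by t with FIRST {t}. Thus FOLLOW(<F>) = {t}.
For <F> → epsilon: FIRST(epsilon) = {epsilon}, so it goes in M[<F>, t] for t ∈ {}; since epsilon ∈ FIRST, also for every t ∈ FOLLOW(<F>) = {t}.
For <F> → p p: FIRST(p p) = {p}, so it goes in M[<F>, t] for t ∈ {p}.
None of these place a production in M[<F>, u].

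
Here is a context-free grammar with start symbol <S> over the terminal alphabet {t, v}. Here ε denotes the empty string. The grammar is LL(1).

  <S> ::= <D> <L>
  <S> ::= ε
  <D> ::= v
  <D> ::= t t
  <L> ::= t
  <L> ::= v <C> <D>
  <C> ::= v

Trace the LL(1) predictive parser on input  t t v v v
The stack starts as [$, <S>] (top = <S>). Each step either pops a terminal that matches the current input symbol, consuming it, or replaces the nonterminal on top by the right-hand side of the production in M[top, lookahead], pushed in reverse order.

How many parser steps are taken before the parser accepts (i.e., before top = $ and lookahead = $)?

10

      Stack        Input        Action
   1  $ <S>        t t v v v $  expand <S> ::= <D> <L>
   2  $ <L> <D>    t t v v v $  expand <D> ::= t t
   3  $ <L> t t    t t v v v $  match t
   4  $ <L> t      t v v v $    match t
   5  $ <L>        v v v $      expand <L> ::= v <C> <D>
   6  $ <D> <C> v  v v v $      match v
   7  $ <D> <C>    v v $        expand <C> ::= v
   8  $ <D> v      v v $        match v
   9  $ <D>        v $          expand <D> ::= v
  10  $ v          v $          match v
Accept reached after 10 steps.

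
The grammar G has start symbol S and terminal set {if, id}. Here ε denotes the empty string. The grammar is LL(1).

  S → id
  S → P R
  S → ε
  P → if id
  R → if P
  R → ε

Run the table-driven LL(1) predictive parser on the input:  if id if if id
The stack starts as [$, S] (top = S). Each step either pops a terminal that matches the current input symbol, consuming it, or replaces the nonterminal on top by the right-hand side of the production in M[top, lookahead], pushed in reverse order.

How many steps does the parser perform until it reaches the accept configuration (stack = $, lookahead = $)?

9

step 1: stack=$ S  input=if id if if id $  — expand S → P R
step 2: stack=$ R P  input=if id if if id $  — expand P → if id
step 3: stack=$ R id if  input=if id if if id $  — match if
step 4: stack=$ R id  input=id if if id $  — match id
step 5: stack=$ R  input=if if id $  — expand R → if P
step 6: stack=$ P if  input=if if id $  — match if
step 7: stack=$ P  input=if id $  — expand P → if id
step 8: stack=$ id if  input=if id $  — match if
step 9: stack=$ id  input=id $  — match id
Accept reached after 9 steps.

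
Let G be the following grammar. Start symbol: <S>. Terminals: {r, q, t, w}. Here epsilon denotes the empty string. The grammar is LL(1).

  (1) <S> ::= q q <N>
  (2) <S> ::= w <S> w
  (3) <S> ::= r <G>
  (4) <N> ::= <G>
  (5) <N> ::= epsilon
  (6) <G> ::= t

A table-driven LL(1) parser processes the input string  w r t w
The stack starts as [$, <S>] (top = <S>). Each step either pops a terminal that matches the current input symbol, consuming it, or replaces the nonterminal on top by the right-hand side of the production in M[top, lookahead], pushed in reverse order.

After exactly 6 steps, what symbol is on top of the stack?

w

step 1: stack=$ <S>  input=w r t w $  — expand <S> ::= w <S> w
step 2: stack=$ w <S> w  input=w r t w $  — match w
step 3: stack=$ w <S>  input=r t w $  — expand <S> ::= r <G>
step 4: stack=$ w <G> r  input=r t w $  — match r
step 5: stack=$ w <G>  input=t w $  — expand <G> ::= t
step 6: stack=$ w t  input=t w $  — match t
Stack after step 6: $ w (top = w).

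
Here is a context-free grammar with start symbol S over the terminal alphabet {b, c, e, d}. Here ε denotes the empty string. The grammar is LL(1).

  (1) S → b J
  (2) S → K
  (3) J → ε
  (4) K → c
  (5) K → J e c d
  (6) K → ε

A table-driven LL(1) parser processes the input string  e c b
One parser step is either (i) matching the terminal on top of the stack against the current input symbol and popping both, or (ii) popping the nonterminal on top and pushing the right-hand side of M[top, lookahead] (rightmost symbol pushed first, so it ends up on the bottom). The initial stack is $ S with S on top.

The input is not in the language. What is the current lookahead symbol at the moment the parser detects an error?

     Stack      Input    Action
  1  $ S        e c b $  expand S → K
  2  $ K        e c b $  expand K → J e c d
  3  $ d c e J  e c b $  expand J → ε
  4  $ d c e    e c b $  match e
  5  $ d c      c b $    match c
  6  $ d        b $      error: top is terminal d but lookahead is b

b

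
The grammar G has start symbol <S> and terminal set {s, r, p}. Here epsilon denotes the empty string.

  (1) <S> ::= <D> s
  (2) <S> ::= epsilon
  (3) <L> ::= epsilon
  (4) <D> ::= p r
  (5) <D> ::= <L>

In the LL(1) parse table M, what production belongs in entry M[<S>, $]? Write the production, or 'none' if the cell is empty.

<S> ::= epsilon

FIRST(<L>): from <L>::=epsilon we get {epsilon}. So FIRST(<L>) = {epsilon}.
FIRST(<D>): from <D>::=p r we get {p}; from <D>::=<L> we get {epsilon}. So FIRST(<D>) = {epsilon, p}.
FIRST(<S>): from <S>::=<D> s we get {p, s}; from <S>::=epsilon we get {epsilon}. So FIRST(<S>) = {epsilon, p, s}.
FOLLOW(<S>) includes $ since <S> is the start symbol.
FOLLOW(<S>): <S> appears on no right-hand side. Thus FOLLOW(<S>) = {$}.
For <S> ::= <D> s: FIRST(<D> s) = {p, s}, so it goes in M[<S>, t] for t ∈ {p, s}.
For <S> ::= epsilon: FIRST(epsilon) = {epsilon}, so it goes in M[<S>, t] for t ∈ {}; since epsilon ∈ FIRST, also for every t ∈ FOLLOW(<S>) = {$}.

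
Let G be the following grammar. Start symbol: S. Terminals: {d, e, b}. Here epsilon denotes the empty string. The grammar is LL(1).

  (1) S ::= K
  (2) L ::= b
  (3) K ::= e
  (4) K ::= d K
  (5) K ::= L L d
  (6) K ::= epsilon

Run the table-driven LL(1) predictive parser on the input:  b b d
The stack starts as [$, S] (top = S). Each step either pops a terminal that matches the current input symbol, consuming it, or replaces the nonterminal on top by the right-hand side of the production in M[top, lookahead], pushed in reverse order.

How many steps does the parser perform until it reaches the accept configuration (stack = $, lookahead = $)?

step 1: stack=$ S  input=b b d $  — expand S ::= K
step 2: stack=$ K  input=b b d $  — expand K ::= L L d
step 3: stack=$ d L L  input=b b d $  — expand L ::= b
step 4: stack=$ d L b  input=b b d $  — match b
step 5: stack=$ d L  input=b d $  — expand L ::= b
step 6: stack=$ d b  input=b d $  — match b
step 7: stack=$ d  input=d $  — match d
Accept reached after 7 steps.

7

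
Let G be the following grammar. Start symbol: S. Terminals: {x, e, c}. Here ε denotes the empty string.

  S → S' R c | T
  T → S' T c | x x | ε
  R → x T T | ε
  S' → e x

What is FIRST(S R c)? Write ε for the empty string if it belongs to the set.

{c, e, x}

FIRST(R): from R→x T T we get {x}; from R→ε we get {ε}. So FIRST(R) = {ε, x}.
FIRST(S'): from S'→e x we get {e}. So FIRST(S') = {e}.
FIRST(T): from T→S' T c we get {e}; from T→x x we get {x}; from T→ε we get {ε}. So FIRST(T) = {ε, e, x}.
FIRST(S): from S→S' R c we get {e}; from S→T we get {ε, e, x}. So FIRST(S) = {ε, e, x}.
FIRST(S R c): take FIRST of each symbol in turn, carrying on past any symbol whose FIRST contains ε; result {c, e, x}.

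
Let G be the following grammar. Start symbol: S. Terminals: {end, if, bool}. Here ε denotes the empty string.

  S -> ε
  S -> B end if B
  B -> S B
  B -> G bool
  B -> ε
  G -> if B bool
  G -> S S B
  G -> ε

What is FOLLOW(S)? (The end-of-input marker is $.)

{$, bool, end, if}

FIRST(S): from S->ε we get {ε}; from S->B end if B we get {bool, end, if}. So FIRST(S) = {ε, bool, end, if}.
FIRST(B): from B->S B we get {ε, bool, end, if}; from B->G bool we get {bool, end, if}; from B->ε we get {ε}. So FIRST(B) = {ε, bool, end, if}.
FIRST(G): from G->if B bool we get {if}; from G->S S B we get {ε, bool, end, if}; from G->ε we get {ε}. So FIRST(G) = {ε, bool, end, if}.
FOLLOW(S) includes $ since S is the start symbol.
FOLLOW(G): in B->G bool, G is followed by bool with FIRST {bool}. Thus FOLLOW(G) = {bool}.
FOLLOW(S): in B->S B, S is followed by B with FIRST {ε, bool, end, if}; in B->S B, the suffix after S is nullable, so FOLLOW(S) ⊇ FOLLOW(B) = {$, bool, end, if}; in G->S S B (occurrence 1), S is followed by S B with FIRST {ε, bool, end, if}; in G->S S B (occurrence 1), the suffix after S is nullable, so FOLLOW(S) ⊇ FOLLOW(G) = {bool}; in G->S S B (occurrence 2), S is followed by B with FIRST {ε, bool, end, if}; in G->S S B (occurrence 2), the suffix after S is nullable, so FOLLOW(S) ⊇ FOLLOW(G) = {bool}. Thus FOLLOW(S) = {$, bool, end, if}.
FOLLOW(B): in S->B end if B (occurrence 1), B is followed by end if B with FIRST {end}; in S->B end if B (occurrence 2), the suffix after B is empty, so FOLLOW(B) ⊇ FOLLOW(S) = {$, bool, end, if}; in B->S B, the suffix after B is empty (adds nothing new); in G->if B bool, B is followed by bool with FIRST {bool}; in G->S S B, the suffix after B is empty, so FOLLOW(B) ⊇ FOLLOW(G) = {bool}. Thus FOLLOW(B) = {$, bool, end, if}.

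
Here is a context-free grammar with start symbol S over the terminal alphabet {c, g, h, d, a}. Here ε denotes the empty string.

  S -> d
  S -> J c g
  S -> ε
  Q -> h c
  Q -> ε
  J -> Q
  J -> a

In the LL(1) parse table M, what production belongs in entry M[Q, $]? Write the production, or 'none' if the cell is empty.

FIRST(Q) = {ε, h}
FIRST(J) = {ε, a, h}  (via Q)
FIRST(S) = {ε, a, c, d, h}  (via J c g)
FOLLOW(S) includes $ since S is the start symbol.
FOLLOW(J): in S->J c g, J is followed by c g with FIRST {c}. Thus FOLLOW(J) = {c}.
FOLLOW(Q): in J->Q, the suffix after Q is empty, so FOLLOW(Q) ⊇ FOLLOW(J) = {c}. Thus FOLLOW(Q) = {c}.
For Q -> h c: FIRST(h c) = {h}, so it goes in M[Q, t] for t ∈ {h}.
For Q -> ε: FIRST(ε) = {ε}, so it goes in M[Q, t] for t ∈ {}; since ε ∈ FIRST, also for every t ∈ FOLLOW(Q) = {c}.
None of these place a production in M[Q, $].

none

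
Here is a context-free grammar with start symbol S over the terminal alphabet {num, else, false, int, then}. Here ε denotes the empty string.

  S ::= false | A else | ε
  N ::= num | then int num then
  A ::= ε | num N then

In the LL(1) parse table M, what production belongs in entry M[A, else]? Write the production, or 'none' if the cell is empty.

FIRST(N) = {num, then}
FIRST(A) = {ε, num}
FIRST(S) = {ε, else, false, num}  (via A else)
FOLLOW(S) includes $ since S is the start symbol.
FOLLOW(A): in S::=A else, A is followed by else with FIRST {else}. Thus FOLLOW(A) = {else}.
For A ::= ε: FIRST(ε) = {ε}, so it goes in M[A, t] for t ∈ {}; since ε ∈ FIRST, also for every t ∈ FOLLOW(A) = {else}.
For A ::= num N then: FIRST(num N then) = {num}, so it goes in M[A, t] for t ∈ {num}.

A ::= ε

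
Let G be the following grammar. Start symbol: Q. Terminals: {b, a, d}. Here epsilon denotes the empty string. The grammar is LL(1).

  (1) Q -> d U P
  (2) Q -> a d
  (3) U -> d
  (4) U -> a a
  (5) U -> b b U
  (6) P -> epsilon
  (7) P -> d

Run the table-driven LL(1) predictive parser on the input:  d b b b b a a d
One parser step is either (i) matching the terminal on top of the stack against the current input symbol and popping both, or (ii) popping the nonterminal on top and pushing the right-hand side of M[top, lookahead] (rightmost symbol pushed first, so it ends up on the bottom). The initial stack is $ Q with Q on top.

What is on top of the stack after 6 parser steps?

b

step 1: stack=$ Q  input=d b b b b a a d $  — expand Q -> d U P
step 2: stack=$ P U d  input=d b b b b a a d $  — match d
step 3: stack=$ P U  input=b b b b a a d $  — expand U -> b b U
step 4: stack=$ P U b b  input=b b b b a a d $  — match b
step 5: stack=$ P U b  input=b b b a a d $  — match b
step 6: stack=$ P U  input=b b a a d $  — expand U -> b b U
Stack after step 6: $ P U b b (top = b).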